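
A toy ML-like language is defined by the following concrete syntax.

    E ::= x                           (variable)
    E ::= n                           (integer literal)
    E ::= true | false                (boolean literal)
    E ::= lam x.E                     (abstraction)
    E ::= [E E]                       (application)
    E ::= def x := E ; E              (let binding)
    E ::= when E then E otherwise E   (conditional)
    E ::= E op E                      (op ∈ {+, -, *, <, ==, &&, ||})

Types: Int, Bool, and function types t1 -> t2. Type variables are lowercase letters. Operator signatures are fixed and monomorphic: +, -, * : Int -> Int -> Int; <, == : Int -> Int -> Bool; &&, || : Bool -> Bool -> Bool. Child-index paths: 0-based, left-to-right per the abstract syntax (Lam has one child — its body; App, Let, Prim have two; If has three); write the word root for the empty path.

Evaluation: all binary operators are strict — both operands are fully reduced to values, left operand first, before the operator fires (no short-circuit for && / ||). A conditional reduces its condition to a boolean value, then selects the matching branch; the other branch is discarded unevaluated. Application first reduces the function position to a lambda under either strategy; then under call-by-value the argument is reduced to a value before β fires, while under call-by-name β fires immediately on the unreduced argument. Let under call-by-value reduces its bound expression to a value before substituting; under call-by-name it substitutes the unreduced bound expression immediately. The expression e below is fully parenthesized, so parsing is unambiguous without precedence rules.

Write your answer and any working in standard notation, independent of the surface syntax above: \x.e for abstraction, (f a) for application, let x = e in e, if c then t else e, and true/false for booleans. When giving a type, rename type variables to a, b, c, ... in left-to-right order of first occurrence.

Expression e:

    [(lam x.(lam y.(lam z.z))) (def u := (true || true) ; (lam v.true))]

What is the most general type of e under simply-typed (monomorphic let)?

Answer: a -> b -> b

Working:
z : c
\z._ : c -> c
\y._ : b -> c -> c
\x._ : a -> b -> c -> c
  unify Bool ~ Bool
  unify Bool ~ Bool
let u : Bool
\v._ : d -> Bool
  unify a -> b -> c -> c ~ (d -> Bool) -> e
  unify a ~ d -> Bool
  unify b -> c -> c ~ e
_ _ : b -> c -> c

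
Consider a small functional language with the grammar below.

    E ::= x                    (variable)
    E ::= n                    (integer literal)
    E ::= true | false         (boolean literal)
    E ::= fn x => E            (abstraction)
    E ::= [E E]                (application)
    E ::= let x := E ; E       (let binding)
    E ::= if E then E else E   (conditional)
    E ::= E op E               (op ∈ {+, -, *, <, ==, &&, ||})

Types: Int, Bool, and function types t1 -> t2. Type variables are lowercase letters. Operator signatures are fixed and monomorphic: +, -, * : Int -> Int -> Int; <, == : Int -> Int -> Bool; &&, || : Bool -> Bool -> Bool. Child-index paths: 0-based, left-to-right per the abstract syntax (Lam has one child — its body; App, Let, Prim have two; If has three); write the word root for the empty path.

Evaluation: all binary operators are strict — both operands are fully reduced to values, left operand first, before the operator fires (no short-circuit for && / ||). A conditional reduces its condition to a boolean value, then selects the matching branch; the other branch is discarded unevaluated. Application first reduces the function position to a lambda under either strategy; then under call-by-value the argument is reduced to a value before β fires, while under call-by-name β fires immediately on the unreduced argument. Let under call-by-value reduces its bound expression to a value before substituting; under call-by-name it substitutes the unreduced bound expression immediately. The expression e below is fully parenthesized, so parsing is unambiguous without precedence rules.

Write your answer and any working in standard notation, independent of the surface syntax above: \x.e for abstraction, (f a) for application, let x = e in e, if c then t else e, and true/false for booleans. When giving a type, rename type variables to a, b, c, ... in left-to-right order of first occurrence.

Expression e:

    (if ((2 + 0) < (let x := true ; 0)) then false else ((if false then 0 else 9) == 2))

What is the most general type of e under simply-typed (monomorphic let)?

Answer: Bool

Derivation:
  unify Int ~ Int
  unify Int ~ Int
  unify Int ~ Int
let x : Bool
  unify Int ~ Int
  unify Bool ~ Bool
  unify Bool ~ Bool
  unify Int ~ Int
  unify Int ~ Int
  unify Int ~ Int
  unify Bool ~ Bool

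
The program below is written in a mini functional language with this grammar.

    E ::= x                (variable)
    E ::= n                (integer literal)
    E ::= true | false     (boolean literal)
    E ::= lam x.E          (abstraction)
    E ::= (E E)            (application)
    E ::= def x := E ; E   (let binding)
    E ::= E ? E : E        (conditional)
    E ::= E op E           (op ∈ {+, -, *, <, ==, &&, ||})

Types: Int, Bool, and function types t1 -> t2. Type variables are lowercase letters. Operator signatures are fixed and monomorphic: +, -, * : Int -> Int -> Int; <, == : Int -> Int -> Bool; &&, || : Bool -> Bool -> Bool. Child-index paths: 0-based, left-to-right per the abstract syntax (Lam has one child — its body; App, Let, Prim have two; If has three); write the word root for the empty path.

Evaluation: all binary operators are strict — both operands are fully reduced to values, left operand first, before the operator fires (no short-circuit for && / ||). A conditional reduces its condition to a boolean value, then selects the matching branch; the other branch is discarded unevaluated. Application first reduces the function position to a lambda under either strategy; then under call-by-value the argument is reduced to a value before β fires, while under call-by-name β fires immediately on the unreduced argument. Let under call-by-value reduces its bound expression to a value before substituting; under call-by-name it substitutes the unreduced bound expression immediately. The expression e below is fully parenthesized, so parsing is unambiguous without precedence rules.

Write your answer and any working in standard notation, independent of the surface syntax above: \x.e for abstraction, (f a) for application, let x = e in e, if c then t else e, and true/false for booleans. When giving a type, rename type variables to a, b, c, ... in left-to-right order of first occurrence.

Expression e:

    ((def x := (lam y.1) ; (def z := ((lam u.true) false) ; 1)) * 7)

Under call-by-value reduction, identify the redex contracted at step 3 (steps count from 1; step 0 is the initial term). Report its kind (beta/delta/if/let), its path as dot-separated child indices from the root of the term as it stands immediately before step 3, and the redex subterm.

Answer: let at 0 : (let z = true in 1)

Derivation:
step 0: ((let x = (\y.1) in (let z = ((\u.true) false) in 1)) * 7)
step 1: [let@0] ((let z = ((\u.true) false) in 1) * 7)
step 2: [beta@0.0] ((let z = true in 1) * 7)
step 3: [let@0] (1 * 7)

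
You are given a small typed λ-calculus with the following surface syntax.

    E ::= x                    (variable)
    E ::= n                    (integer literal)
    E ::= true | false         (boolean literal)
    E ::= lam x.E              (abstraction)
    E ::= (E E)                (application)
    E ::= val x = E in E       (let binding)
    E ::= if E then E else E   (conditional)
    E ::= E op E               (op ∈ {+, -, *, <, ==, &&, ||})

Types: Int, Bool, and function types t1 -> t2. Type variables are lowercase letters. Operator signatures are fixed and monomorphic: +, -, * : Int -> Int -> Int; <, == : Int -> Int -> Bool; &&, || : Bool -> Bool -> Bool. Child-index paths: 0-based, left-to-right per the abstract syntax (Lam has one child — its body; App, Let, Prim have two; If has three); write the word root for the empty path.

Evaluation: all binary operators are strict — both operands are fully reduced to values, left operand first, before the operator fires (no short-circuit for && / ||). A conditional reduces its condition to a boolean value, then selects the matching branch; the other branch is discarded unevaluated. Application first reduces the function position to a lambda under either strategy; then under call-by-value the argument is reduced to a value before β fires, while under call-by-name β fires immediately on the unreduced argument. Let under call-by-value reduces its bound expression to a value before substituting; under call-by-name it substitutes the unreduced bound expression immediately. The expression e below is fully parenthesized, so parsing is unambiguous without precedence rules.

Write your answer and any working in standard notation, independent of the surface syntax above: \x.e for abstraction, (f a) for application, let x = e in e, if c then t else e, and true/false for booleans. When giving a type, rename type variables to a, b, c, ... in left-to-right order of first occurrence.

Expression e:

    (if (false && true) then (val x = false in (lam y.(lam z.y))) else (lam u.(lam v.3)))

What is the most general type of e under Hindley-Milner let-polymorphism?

Answer: Int -> a -> Int

Derivation:
  unify Bool ~ Bool
  unify Bool ~ Bool
  unify Bool ~ Bool
let x : Bool
y : a
\z._ : b -> a
\y._ : a -> b -> a
\v._ : d -> Int
\u._ : c -> d -> Int
  unify a -> b -> a ~ c -> d -> Int
  unify a ~ c
  unify b -> c ~ d -> Int
  unify b ~ d
  unify c ~ Int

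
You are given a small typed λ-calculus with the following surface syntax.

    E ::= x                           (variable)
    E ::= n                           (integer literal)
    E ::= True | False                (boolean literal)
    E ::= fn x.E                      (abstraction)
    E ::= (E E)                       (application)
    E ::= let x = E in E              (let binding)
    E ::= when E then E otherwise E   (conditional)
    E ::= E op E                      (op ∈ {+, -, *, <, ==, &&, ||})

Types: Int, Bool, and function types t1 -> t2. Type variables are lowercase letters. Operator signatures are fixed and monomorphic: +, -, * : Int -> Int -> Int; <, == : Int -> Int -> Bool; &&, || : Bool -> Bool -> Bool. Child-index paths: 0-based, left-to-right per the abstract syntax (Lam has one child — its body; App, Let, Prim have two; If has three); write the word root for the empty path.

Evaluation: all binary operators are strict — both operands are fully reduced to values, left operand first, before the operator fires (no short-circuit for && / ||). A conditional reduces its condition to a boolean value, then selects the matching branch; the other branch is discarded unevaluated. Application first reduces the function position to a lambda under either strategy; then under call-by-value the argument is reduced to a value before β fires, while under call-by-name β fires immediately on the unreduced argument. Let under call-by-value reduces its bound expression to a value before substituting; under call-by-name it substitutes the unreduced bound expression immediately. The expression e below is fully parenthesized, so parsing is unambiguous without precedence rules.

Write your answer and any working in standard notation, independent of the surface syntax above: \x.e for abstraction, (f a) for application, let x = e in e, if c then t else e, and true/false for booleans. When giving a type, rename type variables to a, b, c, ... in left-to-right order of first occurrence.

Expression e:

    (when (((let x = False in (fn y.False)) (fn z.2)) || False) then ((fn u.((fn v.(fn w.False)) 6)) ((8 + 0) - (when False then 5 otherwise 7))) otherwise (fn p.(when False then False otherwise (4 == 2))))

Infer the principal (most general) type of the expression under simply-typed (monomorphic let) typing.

Trace:
let x : Bool
\y._ : a -> Bool
\z._ : b -> Int
  unify a -> Bool ~ (b -> Int) -> c
  unify a ~ b -> Int
  unify Bool ~ c
_ _ : Bool
  unify Bool ~ Bool
  unify Bool ~ Bool
  unify Bool ~ Bool
\w._ : f -> Bool
\v._ : e -> f -> Bool
  unify e -> f -> Bool ~ Int -> g
  unify e ~ Int
  unify f -> Bool ~ g
_ _ : f -> Bool
\u._ : d -> f -> Bool
  unify Int ~ Int
  unify Int ~ Int
  unify Int ~ Int
  unify Bool ~ Bool
  unify Int ~ Int
  unify Int ~ Int
  unify d -> f -> Bool ~ Int -> h
  unify d ~ Int
  unify f -> Bool ~ h
_ _ : f -> Bool
  unify Bool ~ Bool
  unify Int ~ Int
  unify Int ~ Int
  unify Bool ~ Bool
\p._ : i -> Bool
  unify f -> Bool ~ i -> Bool
  unify f ~ i
  unify Bool ~ Bool

Answer: a -> Bool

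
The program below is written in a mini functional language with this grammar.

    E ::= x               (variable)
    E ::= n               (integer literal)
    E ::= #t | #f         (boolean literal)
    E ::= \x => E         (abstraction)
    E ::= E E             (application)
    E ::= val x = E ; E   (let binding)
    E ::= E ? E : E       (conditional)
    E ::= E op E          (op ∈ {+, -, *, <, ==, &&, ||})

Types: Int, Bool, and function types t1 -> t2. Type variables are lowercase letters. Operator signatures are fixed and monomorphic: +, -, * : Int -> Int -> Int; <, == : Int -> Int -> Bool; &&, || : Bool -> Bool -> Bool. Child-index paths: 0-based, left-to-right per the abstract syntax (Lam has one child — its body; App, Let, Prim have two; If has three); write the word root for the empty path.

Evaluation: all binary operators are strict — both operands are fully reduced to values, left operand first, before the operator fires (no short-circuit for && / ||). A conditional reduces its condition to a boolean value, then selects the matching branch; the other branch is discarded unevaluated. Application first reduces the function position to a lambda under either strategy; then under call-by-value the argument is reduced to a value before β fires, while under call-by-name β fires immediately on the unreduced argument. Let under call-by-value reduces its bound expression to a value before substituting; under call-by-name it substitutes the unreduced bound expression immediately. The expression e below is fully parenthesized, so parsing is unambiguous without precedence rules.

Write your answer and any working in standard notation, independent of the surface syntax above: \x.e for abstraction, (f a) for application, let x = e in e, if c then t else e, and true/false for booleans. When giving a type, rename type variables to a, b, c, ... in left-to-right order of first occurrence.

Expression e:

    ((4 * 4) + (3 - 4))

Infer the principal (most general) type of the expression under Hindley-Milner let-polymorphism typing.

Answer: Int

Working:
  unify Int ~ Int
  unify Int ~ Int
  unify Int ~ Int
  unify Int ~ Int
  unify Int ~ Int
  unify Int ~ Int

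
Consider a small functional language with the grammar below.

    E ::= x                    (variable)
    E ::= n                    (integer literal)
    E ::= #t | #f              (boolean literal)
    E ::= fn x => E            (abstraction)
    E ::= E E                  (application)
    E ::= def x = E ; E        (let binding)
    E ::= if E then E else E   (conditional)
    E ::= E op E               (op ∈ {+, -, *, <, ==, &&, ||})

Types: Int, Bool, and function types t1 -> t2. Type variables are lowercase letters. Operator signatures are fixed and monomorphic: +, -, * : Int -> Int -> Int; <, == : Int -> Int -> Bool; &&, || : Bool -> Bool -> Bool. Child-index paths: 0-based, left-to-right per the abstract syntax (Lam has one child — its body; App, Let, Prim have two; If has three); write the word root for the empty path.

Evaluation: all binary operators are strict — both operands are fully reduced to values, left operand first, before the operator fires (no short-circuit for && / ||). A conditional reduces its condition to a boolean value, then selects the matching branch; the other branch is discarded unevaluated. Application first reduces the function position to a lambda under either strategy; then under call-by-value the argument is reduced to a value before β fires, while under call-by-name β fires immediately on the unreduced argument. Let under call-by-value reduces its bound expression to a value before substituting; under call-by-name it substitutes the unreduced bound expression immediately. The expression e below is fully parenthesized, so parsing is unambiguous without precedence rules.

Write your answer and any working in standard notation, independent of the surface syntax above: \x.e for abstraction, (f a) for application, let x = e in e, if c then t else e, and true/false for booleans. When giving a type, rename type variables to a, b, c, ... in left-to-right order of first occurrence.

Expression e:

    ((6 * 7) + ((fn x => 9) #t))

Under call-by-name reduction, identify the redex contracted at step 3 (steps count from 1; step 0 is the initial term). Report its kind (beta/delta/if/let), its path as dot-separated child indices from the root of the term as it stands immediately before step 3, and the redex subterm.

Derivation:
step 0: ((6 * 7) + ((\x.9) true))
step 1: [delta@0] (42 + ((\x.9) true))
step 2: [beta@1] (42 + 9)
step 3: [delta@root] 51

Answer: delta at root : (42 + 9)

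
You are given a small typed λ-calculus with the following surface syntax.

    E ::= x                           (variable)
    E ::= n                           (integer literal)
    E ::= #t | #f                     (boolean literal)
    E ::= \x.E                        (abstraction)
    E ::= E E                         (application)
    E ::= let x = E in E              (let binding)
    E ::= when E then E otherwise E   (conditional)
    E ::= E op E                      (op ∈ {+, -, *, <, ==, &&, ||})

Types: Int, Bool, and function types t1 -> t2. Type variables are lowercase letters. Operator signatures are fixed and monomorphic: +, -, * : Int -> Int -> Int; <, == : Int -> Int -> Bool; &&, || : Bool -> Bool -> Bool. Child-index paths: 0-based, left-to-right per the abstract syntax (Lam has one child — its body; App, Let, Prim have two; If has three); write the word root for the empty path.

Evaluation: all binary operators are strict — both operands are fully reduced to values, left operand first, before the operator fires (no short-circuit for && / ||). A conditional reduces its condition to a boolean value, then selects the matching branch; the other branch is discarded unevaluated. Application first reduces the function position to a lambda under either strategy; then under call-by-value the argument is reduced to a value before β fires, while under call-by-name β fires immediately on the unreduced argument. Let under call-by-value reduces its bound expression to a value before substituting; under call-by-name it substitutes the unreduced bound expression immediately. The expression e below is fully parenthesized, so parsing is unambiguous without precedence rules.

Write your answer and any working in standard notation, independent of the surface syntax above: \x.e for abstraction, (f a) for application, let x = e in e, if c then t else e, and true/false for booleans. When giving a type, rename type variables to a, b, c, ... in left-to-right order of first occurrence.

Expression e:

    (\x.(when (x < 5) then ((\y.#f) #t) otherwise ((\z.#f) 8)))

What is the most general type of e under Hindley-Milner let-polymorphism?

Answer: Int -> Bool

Trace:
x : a
  unify a ~ Int
  unify Int ~ Int
  unify Bool ~ Bool
\y._ : b -> Bool
  unify b -> Bool ~ Bool -> c
  unify b ~ Bool
  unify Bool ~ c
_ _ : Bool
\z._ : d -> Bool
  unify d -> Bool ~ Int -> e
  unify d ~ Int
  unify Bool ~ e
_ _ : Bool
  unify Bool ~ Bool
\x._ : Int -> Bool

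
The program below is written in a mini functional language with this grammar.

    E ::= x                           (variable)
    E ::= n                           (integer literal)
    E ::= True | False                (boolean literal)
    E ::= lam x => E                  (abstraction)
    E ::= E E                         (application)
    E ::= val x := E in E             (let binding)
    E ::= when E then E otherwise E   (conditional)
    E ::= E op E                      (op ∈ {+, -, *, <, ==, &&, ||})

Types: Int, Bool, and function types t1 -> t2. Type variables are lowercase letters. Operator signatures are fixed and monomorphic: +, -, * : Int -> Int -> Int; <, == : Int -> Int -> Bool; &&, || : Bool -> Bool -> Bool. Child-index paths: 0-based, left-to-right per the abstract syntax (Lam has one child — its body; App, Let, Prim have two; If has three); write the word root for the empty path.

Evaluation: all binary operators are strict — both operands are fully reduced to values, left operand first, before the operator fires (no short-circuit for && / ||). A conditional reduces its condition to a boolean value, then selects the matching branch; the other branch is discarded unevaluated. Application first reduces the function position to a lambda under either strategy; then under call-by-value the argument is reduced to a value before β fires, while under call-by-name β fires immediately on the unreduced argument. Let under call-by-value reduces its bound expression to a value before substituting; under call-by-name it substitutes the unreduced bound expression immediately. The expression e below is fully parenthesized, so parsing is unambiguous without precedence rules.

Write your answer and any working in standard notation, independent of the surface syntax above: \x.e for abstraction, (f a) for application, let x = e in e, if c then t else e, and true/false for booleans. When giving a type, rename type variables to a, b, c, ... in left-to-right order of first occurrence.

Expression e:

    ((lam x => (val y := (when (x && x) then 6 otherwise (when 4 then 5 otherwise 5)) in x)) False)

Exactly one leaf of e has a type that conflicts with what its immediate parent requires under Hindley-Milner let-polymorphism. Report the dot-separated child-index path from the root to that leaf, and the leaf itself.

Answer: 0.0.0.2.0 : 4

Working:
x : a
  unify a ~ Bool
x : Bool
  unify Bool ~ Bool
  unify Bool ~ Bool
  unify Int ~ Bool
  FAIL: mismatch Int ~ Bool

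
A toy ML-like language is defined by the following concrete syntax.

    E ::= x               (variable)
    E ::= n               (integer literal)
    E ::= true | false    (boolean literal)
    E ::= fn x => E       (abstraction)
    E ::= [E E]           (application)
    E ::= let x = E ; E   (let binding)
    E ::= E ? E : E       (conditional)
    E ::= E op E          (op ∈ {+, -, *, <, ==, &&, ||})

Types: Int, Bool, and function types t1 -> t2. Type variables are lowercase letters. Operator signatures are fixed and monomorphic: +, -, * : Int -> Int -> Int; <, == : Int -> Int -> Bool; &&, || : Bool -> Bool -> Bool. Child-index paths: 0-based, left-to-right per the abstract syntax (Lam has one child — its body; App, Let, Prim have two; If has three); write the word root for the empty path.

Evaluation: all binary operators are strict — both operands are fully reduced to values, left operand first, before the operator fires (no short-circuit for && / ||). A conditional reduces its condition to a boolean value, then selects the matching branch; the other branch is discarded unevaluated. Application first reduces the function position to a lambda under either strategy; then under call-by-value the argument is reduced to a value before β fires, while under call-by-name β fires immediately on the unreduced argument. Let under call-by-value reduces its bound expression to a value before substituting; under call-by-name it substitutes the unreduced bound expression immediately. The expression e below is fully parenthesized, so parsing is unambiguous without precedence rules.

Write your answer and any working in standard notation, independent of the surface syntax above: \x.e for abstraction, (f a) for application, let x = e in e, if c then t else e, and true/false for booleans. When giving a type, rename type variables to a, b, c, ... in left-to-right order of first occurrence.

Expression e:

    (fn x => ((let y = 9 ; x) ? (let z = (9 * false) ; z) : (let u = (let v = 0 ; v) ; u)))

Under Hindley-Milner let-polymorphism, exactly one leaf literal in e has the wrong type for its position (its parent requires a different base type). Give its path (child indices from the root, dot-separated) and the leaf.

Trace:
let y : Int
x : a
  unify a ~ Bool
  unify Int ~ Int
  unify Bool ~ Int
  FAIL: mismatch Bool ~ Int

Answer: 0.1.0.1 : false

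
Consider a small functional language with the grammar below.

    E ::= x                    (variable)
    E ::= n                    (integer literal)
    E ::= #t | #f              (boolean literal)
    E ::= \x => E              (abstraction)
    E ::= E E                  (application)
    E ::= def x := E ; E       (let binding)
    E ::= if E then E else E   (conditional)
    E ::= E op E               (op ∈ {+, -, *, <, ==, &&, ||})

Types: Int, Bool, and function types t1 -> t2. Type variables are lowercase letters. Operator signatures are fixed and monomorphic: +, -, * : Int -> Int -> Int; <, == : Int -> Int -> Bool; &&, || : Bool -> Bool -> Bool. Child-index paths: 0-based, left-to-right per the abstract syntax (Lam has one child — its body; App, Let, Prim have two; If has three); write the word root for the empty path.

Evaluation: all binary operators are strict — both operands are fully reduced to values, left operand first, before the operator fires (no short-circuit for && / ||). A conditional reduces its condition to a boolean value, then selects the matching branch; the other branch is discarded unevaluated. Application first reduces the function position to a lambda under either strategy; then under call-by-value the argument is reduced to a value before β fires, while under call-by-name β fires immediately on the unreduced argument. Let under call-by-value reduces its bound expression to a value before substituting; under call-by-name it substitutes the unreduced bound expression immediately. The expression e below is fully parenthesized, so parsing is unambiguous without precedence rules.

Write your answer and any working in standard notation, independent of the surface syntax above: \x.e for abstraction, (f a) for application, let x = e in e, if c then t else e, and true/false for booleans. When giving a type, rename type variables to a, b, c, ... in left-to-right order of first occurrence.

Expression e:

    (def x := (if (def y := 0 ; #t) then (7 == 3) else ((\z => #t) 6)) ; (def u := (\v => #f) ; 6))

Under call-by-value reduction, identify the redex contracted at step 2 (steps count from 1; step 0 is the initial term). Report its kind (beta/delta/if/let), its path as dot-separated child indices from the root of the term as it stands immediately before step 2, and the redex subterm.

Answer: if at 0 : (if true then (7 == 3) else ((\z.true) 6))

Working:
step 0: (let x = (if (let y = 0 in true) then (7 == 3) else ((\z.true) 6)) in (let u = (\v.false) in 6))
step 1: [let@0.0] (let x = (if true then (7 == 3) else ((\z.true) 6)) in (let u = (\v.false) in 6))
step 2: [if@0] (let x = (7 == 3) in (let u = (\v.false) in 6))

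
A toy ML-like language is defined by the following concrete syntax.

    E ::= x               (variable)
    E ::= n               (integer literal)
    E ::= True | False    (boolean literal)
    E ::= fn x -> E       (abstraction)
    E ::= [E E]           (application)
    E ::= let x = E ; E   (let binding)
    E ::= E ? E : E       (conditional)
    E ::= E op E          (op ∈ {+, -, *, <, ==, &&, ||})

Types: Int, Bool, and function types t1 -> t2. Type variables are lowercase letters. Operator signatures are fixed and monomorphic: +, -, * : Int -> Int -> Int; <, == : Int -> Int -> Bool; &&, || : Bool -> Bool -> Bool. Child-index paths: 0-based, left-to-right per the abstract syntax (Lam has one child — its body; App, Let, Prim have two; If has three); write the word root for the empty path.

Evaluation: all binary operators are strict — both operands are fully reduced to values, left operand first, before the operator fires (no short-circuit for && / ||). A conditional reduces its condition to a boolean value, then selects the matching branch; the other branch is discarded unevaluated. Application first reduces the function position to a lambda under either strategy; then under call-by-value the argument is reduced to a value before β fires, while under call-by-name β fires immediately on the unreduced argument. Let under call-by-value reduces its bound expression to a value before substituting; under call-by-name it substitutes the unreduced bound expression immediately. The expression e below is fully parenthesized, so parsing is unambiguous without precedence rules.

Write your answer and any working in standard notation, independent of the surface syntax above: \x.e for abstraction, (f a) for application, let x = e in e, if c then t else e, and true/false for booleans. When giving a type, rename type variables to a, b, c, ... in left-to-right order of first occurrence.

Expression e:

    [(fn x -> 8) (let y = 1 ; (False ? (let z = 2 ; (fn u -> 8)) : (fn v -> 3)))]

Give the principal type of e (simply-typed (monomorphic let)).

Working:
\x._ : a -> Int
let y : Int
  unify Bool ~ Bool
let z : Int
\u._ : b -> Int
\v._ : c -> Int
  unify b -> Int ~ c -> Int
  unify b ~ c
  unify Int ~ Int
  unify a -> Int ~ (c -> Int) -> d
  unify a ~ c -> Int
  unify Int ~ d
_ _ : Int

Answer: Int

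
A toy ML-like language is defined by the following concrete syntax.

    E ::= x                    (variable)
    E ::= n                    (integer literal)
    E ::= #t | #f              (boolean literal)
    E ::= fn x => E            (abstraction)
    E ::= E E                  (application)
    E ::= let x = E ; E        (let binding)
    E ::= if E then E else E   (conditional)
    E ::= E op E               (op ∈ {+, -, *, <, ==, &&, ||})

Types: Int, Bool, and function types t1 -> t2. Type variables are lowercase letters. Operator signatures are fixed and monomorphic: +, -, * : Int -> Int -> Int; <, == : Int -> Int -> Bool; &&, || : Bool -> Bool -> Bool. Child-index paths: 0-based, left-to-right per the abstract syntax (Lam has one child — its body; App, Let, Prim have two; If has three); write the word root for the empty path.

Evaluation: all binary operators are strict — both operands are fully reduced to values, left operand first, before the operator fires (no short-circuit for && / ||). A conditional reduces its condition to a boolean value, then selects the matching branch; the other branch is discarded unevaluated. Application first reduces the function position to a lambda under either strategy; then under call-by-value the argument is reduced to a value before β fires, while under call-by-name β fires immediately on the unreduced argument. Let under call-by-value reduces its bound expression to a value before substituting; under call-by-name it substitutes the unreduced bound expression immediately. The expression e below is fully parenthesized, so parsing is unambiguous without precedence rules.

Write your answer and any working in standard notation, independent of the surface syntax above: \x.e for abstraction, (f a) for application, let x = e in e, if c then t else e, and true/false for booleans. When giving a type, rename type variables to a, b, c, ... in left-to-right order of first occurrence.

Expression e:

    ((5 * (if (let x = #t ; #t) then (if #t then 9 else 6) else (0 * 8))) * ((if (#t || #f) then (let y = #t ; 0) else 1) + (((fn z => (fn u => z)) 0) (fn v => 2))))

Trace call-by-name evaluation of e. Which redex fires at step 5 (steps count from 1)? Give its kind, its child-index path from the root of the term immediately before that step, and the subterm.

Trace:
step 0: ((5 * (if (let x = true in true) then (if true then 9 else 6) else (0 * 8))) * ((if (true || false) then (let y = true in 0) else 1) + (((\z.(\u.z)) 0) (\v.2))))
step 1: [let@0.1.0] ((5 * (if true then (if true then 9 else 6) else (0 * 8))) * ((if (true || false) then (let y = true in 0) else 1) + (((\z.(\u.z)) 0) (\v.2))))
step 2: [if@0.1] ((5 * (if true then 9 else 6)) * ((if (true || false) then (let y = true in 0) else 1) + (((\z.(\u.z)) 0) (\v.2))))
step 3: [if@0.1] ((5 * 9) * ((if (true || false) then (let y = true in 0) else 1) + (((\z.(\u.z)) 0) (\v.2))))
step 4: [delta@0] (45 * ((if (true || false) then (let y = true in 0) else 1) + (((\z.(\u.z)) 0) (\v.2))))
step 5: [delta@1.0.0] (45 * ((if true then (let y = true in 0) else 1) + (((\z.(\u.z)) 0) (\v.2))))

Answer: delta at 1.0.0 : (true || false)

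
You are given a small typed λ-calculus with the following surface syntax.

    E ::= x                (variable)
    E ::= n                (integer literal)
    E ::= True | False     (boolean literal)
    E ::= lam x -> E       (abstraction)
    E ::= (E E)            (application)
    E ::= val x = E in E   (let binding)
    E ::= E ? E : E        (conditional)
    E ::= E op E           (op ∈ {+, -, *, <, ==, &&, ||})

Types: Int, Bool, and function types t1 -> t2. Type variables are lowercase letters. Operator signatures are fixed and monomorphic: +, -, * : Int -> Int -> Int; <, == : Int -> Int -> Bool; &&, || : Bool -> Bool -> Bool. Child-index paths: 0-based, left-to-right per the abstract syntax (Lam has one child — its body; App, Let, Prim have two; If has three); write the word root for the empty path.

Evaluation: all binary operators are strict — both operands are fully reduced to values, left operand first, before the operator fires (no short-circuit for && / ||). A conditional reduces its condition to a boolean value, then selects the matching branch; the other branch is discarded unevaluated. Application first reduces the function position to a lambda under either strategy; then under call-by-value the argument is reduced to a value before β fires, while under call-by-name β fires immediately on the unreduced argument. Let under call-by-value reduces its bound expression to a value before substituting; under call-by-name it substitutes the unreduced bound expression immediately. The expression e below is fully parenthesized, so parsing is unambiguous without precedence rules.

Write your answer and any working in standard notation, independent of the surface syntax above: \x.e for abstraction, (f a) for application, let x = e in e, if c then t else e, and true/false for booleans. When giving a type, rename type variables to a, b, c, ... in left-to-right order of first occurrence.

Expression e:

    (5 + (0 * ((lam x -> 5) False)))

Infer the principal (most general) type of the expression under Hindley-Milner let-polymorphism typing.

Working:
  unify Int ~ Int
  unify Int ~ Int
\x._ : a -> Int
  unify a -> Int ~ Bool -> b
  unify a ~ Bool
  unify Int ~ b
_ _ : Int
  unify Int ~ Int
  unify Int ~ Int

Answer: Int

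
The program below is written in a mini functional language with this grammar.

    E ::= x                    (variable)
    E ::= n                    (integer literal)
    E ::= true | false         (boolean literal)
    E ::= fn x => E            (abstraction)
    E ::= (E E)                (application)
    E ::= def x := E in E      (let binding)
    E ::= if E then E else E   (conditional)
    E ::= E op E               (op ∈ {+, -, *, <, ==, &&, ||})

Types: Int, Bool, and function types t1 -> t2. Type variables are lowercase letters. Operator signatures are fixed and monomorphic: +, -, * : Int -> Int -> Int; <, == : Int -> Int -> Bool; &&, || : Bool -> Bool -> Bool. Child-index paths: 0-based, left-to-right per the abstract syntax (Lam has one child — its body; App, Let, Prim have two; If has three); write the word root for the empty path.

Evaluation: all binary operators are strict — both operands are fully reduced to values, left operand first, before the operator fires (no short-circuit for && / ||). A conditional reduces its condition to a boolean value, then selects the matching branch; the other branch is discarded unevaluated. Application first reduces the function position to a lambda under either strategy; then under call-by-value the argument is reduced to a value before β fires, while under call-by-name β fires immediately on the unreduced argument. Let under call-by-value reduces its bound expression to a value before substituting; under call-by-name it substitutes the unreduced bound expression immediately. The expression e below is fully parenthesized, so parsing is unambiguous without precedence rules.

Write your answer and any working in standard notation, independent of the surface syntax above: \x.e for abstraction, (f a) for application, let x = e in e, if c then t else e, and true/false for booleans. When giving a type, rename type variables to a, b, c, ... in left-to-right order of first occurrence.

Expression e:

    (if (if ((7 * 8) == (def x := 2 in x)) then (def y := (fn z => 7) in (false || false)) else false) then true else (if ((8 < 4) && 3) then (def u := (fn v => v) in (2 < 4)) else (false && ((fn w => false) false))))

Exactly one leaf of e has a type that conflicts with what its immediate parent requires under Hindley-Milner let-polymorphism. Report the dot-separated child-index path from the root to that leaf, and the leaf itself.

Answer: 2.0.1 : 3

Derivation:
  unify Int ~ Int
  unify Int ~ Int
  unify Int ~ Int
let x : Int
x : Int
  unify Int ~ Int
  unify Bool ~ Bool
\z._ : a -> Int
let y : forall. a -> Int
  unify Bool ~ Bool
  unify Bool ~ Bool
  unify Bool ~ Bool
  unify Bool ~ Bool
  unify Int ~ Int
  unify Int ~ Int
  unify Bool ~ Bool
  unify Int ~ Bool
  FAIL: mismatch Int ~ Bool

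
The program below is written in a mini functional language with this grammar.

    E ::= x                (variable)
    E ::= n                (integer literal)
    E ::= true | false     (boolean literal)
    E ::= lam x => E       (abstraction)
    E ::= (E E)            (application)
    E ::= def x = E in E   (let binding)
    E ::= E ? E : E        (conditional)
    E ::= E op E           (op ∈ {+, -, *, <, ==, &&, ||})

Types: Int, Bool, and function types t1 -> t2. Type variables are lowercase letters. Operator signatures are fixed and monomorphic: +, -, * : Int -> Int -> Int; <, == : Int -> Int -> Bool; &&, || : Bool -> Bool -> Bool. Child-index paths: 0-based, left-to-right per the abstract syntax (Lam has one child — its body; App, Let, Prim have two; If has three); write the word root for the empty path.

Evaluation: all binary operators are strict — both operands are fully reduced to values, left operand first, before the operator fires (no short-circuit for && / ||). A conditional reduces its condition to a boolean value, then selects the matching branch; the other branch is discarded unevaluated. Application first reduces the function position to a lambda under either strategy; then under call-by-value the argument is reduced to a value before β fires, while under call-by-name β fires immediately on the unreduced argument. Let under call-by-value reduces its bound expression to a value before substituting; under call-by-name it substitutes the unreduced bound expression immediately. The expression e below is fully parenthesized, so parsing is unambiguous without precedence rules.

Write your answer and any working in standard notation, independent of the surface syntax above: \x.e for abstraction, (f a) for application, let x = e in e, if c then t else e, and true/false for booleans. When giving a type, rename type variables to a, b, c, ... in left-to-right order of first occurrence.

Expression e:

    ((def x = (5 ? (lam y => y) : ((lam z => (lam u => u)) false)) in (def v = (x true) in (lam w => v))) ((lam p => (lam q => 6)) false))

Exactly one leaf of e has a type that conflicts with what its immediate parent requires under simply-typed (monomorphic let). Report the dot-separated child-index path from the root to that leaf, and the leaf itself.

Derivation:
  unify Int ~ Bool
  FAIL: mismatch Int ~ Bool

Answer: 0.0.0 : 5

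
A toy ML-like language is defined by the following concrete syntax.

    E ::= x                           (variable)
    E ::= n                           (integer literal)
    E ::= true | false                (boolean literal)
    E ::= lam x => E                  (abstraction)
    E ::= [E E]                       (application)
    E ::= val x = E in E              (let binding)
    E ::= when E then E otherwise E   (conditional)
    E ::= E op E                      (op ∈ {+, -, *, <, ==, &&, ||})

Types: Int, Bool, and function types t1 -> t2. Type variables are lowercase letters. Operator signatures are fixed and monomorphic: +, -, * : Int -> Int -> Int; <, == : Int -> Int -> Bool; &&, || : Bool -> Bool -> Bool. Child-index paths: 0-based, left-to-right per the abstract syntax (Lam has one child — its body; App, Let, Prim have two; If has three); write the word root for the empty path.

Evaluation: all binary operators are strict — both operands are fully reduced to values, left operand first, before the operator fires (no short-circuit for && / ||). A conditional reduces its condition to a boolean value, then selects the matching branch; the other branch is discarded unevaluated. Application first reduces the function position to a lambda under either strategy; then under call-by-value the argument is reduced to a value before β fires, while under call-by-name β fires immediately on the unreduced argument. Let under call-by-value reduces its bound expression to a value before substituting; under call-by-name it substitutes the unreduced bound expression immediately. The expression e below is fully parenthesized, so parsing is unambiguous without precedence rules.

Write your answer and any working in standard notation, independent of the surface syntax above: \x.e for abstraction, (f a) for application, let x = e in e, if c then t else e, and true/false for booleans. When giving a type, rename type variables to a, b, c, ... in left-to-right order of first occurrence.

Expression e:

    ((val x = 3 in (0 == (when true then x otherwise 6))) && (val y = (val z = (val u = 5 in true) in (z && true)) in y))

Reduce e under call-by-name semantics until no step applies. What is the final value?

Derivation:
step 0: ((let x = 3 in (0 == (if true then x else 6))) && (let y = (let z = (let u = 5 in true) in (z && true)) in y))
step 1: [let@0] ((0 == (if true then 3 else 6)) && (let y = (let z = (let u = 5 in true) in (z && true)) in y))
step 2: [if@0.1] ((0 == 3) && (let y = (let z = (let u = 5 in true) in (z && true)) in y))
step 3: [delta@0] (false && (let y = (let z = (let u = 5 in true) in (z && true)) in y))
step 4: [let@1] (false && (let z = (let u = 5 in true) in (z && true)))
step 5: [let@1] (false && ((let u = 5 in true) && true))
step 6: [let@1.0] (false && (true && true))
step 7: [delta@1] (false && true)
step 8: [delta@root] false

Answer: false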